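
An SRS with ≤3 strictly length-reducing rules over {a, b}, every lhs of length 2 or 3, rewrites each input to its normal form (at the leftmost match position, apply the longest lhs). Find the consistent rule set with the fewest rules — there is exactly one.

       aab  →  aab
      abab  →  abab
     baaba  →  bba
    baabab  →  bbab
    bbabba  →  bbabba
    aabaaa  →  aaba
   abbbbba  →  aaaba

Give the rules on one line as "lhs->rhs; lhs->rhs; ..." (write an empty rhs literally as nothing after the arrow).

baa->b; bbb->ab

  | aab
  | abab
  | baaba => bba
  | baabab => bbab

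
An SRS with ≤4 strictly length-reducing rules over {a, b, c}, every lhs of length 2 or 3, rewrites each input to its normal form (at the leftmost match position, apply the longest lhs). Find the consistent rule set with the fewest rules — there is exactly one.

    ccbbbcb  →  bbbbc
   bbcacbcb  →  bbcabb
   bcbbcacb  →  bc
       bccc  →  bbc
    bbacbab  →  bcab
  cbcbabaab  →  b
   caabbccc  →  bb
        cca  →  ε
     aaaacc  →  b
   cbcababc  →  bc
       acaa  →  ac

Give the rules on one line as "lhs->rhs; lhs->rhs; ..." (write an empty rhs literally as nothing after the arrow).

aa->; ba->; cb->c; cc->b

  | ccbbbcb => bbbbcb => bbbbc
  | bbcacbcb => bbcaccb => bbcabb
  | bcbbcacb => bcbcacb => bccacb => bbacb => bcb => bc
  | bccc => bbc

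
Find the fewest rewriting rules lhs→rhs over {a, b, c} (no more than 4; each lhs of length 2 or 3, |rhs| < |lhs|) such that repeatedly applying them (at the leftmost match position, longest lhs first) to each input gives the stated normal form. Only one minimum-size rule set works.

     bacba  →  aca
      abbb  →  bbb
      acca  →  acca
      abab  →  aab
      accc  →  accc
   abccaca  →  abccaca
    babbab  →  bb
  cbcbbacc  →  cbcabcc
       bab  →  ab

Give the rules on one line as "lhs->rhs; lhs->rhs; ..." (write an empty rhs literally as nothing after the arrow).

abb->bb; ba->a; bba->ab

  | bacba => acba => aca
  | abbb => bbb
  | acca
  | abab => aab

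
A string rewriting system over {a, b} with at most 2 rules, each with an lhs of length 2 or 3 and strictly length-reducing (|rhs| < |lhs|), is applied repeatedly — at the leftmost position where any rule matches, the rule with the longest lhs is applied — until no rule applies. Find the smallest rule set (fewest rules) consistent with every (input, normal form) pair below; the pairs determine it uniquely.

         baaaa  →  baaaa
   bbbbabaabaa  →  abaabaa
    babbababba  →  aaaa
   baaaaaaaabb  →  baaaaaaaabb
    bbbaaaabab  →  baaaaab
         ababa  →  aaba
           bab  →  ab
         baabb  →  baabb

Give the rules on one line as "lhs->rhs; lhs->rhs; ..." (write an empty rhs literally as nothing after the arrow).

bab->ab; bba->a

  | baaaa
  | bbbbabaabaa => bbabaabaa => abaabaa
  | babbababba => abbababba => aababba => aaabba => aaaa
  | baaaaaaaabb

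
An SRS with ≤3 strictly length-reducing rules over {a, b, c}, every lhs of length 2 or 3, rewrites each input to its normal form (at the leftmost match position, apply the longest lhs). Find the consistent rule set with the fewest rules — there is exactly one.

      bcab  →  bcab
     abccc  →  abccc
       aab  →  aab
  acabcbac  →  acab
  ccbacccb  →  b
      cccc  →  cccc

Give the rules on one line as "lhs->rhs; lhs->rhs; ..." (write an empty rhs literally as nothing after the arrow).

bac->; cb->b

  | bcab
  | abccc
  | aab
  | acabcbac => acabbac => acab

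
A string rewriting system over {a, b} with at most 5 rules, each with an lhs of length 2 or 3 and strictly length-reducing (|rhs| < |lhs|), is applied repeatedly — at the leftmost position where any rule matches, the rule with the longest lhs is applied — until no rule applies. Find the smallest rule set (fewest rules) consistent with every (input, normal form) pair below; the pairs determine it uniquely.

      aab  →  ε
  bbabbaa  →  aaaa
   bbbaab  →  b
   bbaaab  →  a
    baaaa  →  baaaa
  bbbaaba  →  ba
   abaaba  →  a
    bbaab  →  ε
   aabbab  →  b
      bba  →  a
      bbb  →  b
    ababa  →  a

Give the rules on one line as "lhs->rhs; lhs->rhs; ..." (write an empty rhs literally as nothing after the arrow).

aab->; ab->; abb->aa; bb->

  | aab => ε
  | bbabbaa => abbaa => aaaa
  | bbbaab => baab => b
  | bbaaab => aaab => a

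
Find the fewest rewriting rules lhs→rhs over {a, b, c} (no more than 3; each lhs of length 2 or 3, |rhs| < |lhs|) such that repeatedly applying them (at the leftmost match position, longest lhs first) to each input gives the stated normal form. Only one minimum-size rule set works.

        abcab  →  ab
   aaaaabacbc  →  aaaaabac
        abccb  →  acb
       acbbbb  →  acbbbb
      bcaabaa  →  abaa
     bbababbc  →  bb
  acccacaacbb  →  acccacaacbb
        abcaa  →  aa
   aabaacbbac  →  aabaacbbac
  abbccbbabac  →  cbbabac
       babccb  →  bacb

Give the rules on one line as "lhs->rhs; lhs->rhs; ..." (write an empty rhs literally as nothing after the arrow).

abb->b; bc->; bca->

  | abcab => ab
  | aaaaabacbc => aaaaabac
  | abccb => acb
  | acbbbb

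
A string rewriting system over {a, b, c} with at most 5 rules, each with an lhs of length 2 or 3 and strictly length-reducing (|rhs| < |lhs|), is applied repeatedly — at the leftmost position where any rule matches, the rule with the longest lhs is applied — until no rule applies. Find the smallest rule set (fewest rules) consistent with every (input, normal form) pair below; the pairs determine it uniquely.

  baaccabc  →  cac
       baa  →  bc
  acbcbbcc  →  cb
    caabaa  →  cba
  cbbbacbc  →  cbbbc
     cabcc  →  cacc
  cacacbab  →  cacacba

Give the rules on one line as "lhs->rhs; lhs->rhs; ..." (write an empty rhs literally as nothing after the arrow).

aa->c; ab->a; bcc->; cbc->ba

  | baaccabc => bcccabc => cabc => cac
  | baa => bc
  | acbcbbcc => ababbcc => aabbcc => cbbcc => cb
  | caabaa => ccbaa => ccbc => cba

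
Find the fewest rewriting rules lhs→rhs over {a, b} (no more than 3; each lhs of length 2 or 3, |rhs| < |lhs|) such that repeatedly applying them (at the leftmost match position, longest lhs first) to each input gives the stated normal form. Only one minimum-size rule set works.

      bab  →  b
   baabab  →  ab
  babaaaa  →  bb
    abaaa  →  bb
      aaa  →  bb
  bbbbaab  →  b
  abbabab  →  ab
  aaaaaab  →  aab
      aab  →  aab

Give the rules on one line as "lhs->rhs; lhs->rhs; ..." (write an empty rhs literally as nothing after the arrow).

aaa->bb; ba->; bba->

  | bab => b
  | baabab => abab => ab
  | babaaaa => baaaa => aaa => bb
  | abaaa => aaa => bb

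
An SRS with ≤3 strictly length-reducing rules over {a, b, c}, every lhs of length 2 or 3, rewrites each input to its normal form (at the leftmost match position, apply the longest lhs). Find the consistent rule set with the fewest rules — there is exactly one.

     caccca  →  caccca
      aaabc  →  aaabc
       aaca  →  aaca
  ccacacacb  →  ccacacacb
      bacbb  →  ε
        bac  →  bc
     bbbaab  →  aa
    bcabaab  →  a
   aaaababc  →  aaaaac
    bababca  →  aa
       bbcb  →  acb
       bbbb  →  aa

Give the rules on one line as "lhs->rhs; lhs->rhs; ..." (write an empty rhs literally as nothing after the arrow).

  | caccca
  | aaabc
  | aaca
  | ccacacacb

ba->b; bb->a; bca->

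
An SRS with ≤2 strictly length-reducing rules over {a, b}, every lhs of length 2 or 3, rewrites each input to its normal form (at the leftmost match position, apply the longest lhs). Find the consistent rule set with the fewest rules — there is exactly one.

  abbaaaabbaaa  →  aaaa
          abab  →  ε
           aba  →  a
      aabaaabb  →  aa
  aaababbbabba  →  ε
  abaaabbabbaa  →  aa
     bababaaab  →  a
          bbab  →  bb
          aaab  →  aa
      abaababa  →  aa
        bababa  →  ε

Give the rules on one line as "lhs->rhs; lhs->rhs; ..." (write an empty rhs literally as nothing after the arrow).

  | abbaaaabbaaa => baaaabbaaa => aaabbaaa => aabaaa => aaaa
  | abab => ab => ε
  | aba => a
  | aabaaabb => aaaabb => aaab => aa

ab->; ba->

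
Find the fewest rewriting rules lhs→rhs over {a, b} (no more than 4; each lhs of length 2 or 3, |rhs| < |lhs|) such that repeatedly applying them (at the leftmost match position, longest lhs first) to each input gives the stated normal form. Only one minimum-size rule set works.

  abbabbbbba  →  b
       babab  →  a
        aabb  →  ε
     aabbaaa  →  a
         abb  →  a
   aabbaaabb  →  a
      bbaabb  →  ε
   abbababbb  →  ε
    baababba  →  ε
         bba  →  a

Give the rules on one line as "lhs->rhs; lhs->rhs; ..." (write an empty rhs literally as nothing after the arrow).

aa->; ab->a; ba->b; bb->

  | abbabbbbba => ababbbbba => aabbbbba => bbbbba => bbba => ba => b
  | babab => bbab => ab => a
  | aabb => bb => ε
  | aabbaaa => bbaaa => aaa => a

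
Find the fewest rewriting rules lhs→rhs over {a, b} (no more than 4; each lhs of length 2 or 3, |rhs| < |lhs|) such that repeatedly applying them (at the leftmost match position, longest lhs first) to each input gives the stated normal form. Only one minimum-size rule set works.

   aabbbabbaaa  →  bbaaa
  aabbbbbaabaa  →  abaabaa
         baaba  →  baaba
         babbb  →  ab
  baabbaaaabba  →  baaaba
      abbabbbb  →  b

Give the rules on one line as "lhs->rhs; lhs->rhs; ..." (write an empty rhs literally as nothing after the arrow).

  | aabbbabbaaa => abbabbaaa => babbaaa => bbaaa
  | aabbbbbaabaa => abbbbaabaa => bbbaabaa => abaabaa
  | baaba
  | babbb => bbb => ab

abb->b; bab->b; bbb->ab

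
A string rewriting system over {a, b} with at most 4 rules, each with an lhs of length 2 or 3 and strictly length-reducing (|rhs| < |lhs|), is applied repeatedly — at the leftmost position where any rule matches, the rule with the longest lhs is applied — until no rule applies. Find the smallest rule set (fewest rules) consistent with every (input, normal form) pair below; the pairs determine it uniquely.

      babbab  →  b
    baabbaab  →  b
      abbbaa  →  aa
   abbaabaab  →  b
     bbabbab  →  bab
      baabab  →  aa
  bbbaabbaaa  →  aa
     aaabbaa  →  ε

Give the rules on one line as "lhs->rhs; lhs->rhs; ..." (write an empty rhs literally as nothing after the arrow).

  | babbab => bbaab => aaab => b
  | baabbaab => babaaab => bbaab => aaab => b
  | abbbaa => babaa => bba => aa
  | abbaabaab => baaabaab => bbaab => aaab => b

aaa->; aba->b; abb->ba; bb->a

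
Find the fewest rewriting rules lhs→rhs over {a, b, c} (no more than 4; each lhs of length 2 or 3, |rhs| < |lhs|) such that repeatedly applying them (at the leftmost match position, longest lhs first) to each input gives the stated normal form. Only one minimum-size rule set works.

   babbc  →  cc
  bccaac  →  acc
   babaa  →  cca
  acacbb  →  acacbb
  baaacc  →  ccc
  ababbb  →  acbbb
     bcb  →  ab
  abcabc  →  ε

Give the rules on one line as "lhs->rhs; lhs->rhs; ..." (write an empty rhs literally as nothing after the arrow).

aa->; ba->c; bc->a

  | babbc => cbbc => cba => cc
  | bccaac => acaac => acc
  | babaa => cbaa => cca
  | acacbb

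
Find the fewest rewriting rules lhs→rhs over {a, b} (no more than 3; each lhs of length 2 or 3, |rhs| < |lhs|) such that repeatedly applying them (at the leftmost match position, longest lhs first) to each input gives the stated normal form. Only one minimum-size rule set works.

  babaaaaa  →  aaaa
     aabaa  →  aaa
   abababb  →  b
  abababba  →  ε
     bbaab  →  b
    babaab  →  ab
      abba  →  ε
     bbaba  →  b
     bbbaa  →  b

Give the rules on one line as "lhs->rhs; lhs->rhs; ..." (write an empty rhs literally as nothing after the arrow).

  | babaaaaa => baaaaa => aaaa
  | aabaa => aaa
  | abababb => ababb => abb => b
  | abababba => ababba => abba => ba => ε

abb->b; ba->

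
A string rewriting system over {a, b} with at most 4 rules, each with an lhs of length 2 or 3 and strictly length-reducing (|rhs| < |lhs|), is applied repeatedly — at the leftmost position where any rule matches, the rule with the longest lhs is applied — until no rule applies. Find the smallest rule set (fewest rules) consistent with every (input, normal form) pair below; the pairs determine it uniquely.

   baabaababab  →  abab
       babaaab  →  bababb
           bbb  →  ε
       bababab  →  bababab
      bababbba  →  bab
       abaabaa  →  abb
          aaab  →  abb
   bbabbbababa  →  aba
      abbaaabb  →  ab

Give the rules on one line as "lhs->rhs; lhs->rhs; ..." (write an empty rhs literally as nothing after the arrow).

  | baabaababab => bbaababab => bbababab => bbbabab => abab
  | babaaab => bababb
  | bbb => ε
  | bababab

aa->; aaa->ab; bba->bb; bbb->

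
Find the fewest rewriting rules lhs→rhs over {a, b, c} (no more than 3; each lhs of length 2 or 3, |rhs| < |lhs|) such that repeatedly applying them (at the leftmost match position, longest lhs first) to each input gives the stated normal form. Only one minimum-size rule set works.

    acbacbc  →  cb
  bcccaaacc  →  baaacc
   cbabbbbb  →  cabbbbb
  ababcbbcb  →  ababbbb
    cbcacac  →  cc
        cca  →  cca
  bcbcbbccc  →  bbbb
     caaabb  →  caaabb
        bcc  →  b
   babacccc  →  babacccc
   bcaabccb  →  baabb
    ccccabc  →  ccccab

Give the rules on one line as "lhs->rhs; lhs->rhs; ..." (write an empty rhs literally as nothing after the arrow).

  | acbacbc => acacbc => cbc => cb
  | bcccaaacc => bccaaacc => bcaaacc => baaacc
  | cbabbbbb => cabbbbb
  | ababcbbcb => ababbbcb => ababbbb

aca->; bc->b; cba->ca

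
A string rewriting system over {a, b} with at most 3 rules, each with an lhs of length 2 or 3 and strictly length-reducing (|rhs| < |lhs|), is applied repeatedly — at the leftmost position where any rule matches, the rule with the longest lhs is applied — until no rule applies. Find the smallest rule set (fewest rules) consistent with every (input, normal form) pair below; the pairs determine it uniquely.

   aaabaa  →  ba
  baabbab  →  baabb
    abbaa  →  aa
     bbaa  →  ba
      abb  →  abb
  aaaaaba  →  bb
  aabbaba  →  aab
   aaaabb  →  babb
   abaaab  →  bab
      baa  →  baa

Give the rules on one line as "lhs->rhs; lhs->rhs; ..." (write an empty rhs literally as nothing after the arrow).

aaa->b; aba->aa; bba->b

  | aaabaa => bbaa => ba
  | baabbab => baabb
  | abbaa => aba => aa
  | bbaa => ba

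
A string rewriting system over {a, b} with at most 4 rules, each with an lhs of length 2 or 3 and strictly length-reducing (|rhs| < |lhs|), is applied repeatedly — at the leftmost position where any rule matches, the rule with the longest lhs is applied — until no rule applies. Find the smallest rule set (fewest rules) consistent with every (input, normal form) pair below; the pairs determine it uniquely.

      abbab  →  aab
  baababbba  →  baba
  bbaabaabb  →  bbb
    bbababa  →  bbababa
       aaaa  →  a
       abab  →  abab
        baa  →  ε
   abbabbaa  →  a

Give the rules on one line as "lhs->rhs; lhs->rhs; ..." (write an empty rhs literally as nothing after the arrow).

  | abbab => aab
  | baababbba => babbba => baba
  | bbaabaabb => bbaabb => bbb
  | bbababa

aaa->; abb->a; baa->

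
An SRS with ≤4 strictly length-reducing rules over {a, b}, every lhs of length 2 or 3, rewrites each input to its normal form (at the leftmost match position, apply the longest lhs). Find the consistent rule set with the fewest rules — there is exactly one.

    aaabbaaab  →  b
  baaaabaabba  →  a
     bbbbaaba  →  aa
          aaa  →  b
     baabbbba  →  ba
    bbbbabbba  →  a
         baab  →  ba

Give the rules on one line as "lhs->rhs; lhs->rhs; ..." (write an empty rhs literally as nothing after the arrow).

  | aaabbaaab => bbbaaab => baaab => bbb => b
  | baaaabaabba => bbabaabba => abaabba => aabba => aba => a
  | bbbbaaba => bbaaba => aaba => aa
  | aaa => b

aaa->b; ab->; bb->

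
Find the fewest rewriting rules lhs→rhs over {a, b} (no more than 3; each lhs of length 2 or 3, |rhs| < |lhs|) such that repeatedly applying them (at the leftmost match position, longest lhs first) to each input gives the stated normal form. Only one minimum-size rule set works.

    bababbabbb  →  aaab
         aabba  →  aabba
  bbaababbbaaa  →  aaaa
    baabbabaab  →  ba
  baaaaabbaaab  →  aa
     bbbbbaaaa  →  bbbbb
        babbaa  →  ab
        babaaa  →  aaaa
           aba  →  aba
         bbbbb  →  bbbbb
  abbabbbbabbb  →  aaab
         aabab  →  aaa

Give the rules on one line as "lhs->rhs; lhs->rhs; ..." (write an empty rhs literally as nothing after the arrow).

  | bababbabbb => aabbabbb => aababb => aaab
  | aabba
  | bbaababbbaaa => bbbabbbaaa => bbabbaaa => babaaa => aaaa
  | baabbabaab => bbbabaab => bbaaab => bbab => ba

baa->b; bab->a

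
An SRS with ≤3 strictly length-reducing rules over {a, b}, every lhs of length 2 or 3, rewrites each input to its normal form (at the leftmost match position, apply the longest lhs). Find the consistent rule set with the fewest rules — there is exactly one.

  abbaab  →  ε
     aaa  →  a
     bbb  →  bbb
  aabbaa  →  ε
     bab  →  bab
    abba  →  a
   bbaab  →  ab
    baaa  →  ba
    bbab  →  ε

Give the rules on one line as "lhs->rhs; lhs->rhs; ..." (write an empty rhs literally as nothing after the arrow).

  | abbaab => aaaab => aab => aa => ε
  | aaa => a
  | bbb
  | aabbaa => aabaa => aaaa => aa => ε

aa->; aab->aa; bba->aa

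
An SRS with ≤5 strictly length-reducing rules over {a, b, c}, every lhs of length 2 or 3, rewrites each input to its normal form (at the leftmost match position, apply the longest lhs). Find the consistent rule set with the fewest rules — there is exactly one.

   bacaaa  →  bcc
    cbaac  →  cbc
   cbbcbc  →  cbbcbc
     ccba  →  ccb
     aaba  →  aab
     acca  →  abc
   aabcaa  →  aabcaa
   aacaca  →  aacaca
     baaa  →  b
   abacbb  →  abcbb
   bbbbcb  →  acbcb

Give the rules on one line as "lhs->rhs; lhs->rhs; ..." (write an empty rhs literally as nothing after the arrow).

aaa->c; ba->b; bbb->ac; cca->bc

  | bacaaa => bcaaa => bcc
  | cbaac => cbac => cbc
  | cbbcbc
  | ccba => ccb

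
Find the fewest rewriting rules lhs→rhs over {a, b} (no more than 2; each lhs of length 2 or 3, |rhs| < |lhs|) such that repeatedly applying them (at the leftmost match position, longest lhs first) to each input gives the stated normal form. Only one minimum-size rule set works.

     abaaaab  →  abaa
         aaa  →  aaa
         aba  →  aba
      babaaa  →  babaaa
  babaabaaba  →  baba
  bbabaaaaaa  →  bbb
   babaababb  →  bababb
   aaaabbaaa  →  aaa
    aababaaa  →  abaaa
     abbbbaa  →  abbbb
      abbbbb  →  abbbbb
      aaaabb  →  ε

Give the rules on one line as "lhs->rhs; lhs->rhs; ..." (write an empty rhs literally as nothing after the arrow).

  | abaaaab => abaa
  | aaa
  | aba
  | babaaa

aab->; bba->bb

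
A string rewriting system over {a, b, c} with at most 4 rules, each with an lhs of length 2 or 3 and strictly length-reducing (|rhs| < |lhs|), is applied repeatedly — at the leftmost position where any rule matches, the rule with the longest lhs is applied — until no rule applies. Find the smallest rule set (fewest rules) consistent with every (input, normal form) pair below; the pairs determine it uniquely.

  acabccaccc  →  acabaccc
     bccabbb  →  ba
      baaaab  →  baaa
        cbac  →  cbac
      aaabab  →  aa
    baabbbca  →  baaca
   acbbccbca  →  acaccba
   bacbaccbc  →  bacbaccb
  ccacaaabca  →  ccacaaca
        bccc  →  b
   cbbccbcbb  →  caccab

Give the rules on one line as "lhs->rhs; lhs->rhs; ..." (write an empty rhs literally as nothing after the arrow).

aab->a; bb->a; bc->b

  | acabccaccc => acabcaccc => acabaccc
  | bccabbb => bcabbb => babbb => baab => ba
  | baaaab => baaa
  | cbac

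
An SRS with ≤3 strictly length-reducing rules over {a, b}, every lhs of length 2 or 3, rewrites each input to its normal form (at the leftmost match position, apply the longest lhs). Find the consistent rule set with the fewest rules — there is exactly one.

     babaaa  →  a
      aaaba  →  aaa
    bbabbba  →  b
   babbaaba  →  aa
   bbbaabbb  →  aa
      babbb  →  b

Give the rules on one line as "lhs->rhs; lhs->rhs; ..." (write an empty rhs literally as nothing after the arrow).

  | babaaa => bbaaa => baa => a
  | aaaba => aaa
  | bbabbba => bbbbba => bba => b
  | babbaaba => bbbaaba => aaba => aa

ba->; bab->bb; bbb->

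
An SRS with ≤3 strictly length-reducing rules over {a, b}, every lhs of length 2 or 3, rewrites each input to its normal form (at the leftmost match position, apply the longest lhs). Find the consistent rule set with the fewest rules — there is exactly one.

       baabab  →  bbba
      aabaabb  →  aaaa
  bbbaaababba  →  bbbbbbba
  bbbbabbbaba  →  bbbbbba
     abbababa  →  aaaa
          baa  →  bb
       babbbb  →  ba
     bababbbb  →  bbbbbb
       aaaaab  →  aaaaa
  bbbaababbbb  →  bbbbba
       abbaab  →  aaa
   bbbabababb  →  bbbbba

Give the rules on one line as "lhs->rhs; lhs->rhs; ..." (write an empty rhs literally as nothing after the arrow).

  | baabab => bbbab => bbba
  | aabaabb => aaaabb => aaaab => aaaa
  | bbbaaababba => bbbbababba => bbbbaabba => bbbbbbba
  | bbbbabbbaba => bbbbabbaba => bbbbababa => bbbbaaba => bbbbbba

ab->a; baa->bb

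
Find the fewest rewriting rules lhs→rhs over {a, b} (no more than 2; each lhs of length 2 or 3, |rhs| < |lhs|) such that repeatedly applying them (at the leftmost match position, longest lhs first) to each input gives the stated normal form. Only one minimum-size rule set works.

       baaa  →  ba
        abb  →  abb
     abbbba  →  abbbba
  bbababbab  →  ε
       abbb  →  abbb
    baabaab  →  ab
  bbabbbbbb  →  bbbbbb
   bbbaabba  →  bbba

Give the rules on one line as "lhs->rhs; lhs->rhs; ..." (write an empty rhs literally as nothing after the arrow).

  | baaa => baa => ba
  | abb
  | abbbba
  | bbababbab => babbab => bab => ε

aa->a; bab->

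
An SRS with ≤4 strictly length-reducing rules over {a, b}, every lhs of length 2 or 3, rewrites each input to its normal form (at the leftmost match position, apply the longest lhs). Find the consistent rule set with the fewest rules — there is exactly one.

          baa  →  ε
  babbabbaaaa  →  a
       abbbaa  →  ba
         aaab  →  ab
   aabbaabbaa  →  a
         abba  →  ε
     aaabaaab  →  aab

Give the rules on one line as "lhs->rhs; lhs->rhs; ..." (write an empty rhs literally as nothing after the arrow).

  | baa => ε
  | babbabbaaaa => bbbabbaaaa => bbbaaaa => baaa => a
  | abbbaa => bbbaa => ba
  | aaab => ab

aaa->a; abb->bb; baa->; bba->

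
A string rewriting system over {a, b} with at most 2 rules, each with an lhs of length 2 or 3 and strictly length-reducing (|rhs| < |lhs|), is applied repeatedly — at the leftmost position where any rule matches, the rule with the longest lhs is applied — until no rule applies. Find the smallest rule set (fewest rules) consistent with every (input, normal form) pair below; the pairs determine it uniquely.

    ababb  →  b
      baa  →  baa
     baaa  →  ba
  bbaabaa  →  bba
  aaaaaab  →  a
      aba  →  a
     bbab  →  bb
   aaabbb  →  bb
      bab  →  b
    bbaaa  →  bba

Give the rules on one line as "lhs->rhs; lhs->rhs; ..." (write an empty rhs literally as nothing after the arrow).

  | ababb => abb => b
  | baa
  | baaa => ba
  | bbaabaa => bbaaa => bba

aaa->a; ab->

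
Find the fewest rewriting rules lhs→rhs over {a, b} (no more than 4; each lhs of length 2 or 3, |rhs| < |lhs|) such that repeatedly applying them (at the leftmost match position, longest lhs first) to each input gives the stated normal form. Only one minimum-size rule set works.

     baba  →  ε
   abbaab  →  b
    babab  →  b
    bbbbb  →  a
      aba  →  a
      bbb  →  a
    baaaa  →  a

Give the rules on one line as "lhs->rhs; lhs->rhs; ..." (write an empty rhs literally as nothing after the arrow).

  | baba => ba => ε
  | abbaab => aaaab => aab => b
  | babab => bab => b
  | bbbbb => bbbb => bbb => bb => a

aa->; ba->; bb->a; bbb->bb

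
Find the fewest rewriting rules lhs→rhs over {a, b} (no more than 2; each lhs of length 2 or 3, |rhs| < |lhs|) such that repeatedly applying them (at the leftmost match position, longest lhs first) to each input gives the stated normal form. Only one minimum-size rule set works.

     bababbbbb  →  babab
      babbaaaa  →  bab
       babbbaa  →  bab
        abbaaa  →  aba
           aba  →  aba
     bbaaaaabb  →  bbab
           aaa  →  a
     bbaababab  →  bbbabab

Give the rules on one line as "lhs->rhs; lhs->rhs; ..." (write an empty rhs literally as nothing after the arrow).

  | bababbbbb => bababbbb => bababbb => bababb => babab
  | babbaaaa => babaaaa => babaa => bab
  | babbbaa => babbaa => babaa => bab
  | abbaaa => abaaa => aba

aa->; abb->ab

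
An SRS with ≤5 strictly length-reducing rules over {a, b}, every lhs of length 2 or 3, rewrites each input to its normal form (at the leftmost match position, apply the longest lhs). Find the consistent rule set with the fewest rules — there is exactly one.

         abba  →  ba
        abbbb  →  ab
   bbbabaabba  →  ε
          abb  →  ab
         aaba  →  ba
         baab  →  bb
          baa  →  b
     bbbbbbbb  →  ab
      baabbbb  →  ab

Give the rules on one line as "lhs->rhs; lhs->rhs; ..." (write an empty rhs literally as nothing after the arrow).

aa->; aba->ba; abb->ab; bbb->a

  | abba => aba => ba
  | abbbb => abbb => abb => ab
  | bbbabaabba => aabaabba => baabba => bbba => aa => ε
  | abb => ab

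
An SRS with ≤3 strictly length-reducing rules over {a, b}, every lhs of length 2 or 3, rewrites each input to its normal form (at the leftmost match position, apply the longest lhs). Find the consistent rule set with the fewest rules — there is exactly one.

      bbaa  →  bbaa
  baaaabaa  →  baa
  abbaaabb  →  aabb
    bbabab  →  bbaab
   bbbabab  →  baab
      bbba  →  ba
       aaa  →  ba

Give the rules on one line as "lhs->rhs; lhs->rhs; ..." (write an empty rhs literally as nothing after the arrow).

aaa->ba; aba->aa; bbb->b

  | bbaa
  | baaaabaa => bbaabaa => bbaaaa => bbbaa => baa
  | abbaaabb => abbbabb => ababb => aabb
  | bbabab => bbaab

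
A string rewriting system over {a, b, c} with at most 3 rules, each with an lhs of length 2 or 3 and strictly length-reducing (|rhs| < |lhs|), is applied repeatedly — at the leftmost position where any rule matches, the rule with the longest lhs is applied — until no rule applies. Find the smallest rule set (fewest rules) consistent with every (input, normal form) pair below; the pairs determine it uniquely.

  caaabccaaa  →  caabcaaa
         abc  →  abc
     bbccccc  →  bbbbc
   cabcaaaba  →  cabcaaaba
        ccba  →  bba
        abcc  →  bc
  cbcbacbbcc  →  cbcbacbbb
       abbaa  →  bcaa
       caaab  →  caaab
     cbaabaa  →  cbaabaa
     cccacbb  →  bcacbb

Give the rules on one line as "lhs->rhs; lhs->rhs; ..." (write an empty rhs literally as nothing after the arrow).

  | caaabccaaa => caaabbaaa => caabcaaa
  | abc
  | bbccccc => bbbccc => bbbbc
  | cabcaaaba

abb->bc; cc->b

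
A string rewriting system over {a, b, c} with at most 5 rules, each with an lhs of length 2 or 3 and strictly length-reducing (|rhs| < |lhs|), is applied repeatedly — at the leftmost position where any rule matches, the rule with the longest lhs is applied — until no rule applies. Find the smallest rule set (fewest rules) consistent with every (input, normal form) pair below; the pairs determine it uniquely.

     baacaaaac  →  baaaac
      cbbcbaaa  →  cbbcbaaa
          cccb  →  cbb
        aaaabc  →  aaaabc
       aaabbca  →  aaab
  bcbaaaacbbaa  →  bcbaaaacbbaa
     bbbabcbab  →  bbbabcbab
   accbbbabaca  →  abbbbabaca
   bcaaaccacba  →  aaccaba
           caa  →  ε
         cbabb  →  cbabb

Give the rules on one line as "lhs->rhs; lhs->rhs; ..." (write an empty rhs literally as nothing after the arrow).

bca->; caa->; cac->ca; ccb->bb

  | baacaaaac => baaaac
  | cbbcbaaa
  | cccb => cbb
  | aaaabc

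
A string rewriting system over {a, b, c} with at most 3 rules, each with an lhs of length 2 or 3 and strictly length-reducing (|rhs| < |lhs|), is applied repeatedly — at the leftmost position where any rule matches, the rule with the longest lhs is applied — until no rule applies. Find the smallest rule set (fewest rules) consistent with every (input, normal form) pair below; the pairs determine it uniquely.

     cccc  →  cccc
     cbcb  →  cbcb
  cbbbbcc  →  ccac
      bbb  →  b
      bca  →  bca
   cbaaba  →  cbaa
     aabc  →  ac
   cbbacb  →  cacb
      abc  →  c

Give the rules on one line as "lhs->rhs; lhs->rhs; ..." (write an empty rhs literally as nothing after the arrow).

  | cccc
  | cbcb
  | cbbbbcc => cbbcc => ccac
  | bbb => b

ab->; bb->; bbc->ca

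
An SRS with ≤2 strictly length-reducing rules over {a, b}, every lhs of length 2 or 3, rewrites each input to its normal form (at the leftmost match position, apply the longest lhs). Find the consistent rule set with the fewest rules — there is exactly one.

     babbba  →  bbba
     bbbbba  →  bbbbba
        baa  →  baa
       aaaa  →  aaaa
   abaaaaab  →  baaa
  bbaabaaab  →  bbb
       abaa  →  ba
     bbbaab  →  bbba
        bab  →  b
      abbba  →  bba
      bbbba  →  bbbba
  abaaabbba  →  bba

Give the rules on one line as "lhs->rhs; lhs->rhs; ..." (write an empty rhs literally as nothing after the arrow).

ab->; aba->b

  | babbba => bbba
  | bbbbba
  | baa
  | aaaa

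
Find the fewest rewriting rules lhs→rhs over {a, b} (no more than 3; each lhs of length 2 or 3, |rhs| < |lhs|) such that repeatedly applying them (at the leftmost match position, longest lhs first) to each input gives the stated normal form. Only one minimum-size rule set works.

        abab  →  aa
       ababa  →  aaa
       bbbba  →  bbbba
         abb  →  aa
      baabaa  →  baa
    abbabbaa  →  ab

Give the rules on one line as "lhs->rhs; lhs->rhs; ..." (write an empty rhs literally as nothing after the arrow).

aab->; aba->ab; abb->aa

  | abab => abb => aa
  | ababa => abba => aaa
  | bbbba
  | abb => aa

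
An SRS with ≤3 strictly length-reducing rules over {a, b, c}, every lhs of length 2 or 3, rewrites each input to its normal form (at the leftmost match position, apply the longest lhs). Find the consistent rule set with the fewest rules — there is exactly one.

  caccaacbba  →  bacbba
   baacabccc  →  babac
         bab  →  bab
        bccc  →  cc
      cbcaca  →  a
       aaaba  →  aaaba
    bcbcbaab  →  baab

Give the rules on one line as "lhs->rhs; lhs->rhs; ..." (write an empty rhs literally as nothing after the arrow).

  | caccaacbba => bccaacbba => caacbba => bacbba
  | baacabccc => baabbccc => baabcc => babac
  | bab
  | bccc => cc

abc->ba; bc->; ca->b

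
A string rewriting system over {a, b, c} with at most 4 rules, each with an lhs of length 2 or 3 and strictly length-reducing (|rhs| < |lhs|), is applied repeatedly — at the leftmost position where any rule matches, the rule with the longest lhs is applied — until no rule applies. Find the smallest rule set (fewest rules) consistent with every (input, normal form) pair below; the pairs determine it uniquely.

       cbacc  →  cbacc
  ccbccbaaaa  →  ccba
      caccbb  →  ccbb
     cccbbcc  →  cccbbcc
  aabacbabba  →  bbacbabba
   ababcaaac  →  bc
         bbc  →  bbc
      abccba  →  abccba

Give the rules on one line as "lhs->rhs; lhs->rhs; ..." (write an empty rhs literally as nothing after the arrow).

  | cbacc
  | ccbccbaaaa => ccbccaaa => ccbcaa => ccba
  | caccbb => ccbb
  | cccbbcc

aa->b; baa->a; ca->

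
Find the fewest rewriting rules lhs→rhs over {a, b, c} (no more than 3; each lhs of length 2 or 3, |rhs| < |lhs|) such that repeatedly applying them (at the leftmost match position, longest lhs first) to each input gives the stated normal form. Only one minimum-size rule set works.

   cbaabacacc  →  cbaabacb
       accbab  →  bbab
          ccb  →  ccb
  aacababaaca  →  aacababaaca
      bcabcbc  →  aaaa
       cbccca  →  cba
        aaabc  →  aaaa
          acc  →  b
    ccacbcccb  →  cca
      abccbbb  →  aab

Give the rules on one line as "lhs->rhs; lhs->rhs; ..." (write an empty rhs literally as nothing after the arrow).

acc->b; bc->a; cbb->

  | cbaabacacc => cbaabacb
  | accbab => bbab
  | ccb
  | aacababaaca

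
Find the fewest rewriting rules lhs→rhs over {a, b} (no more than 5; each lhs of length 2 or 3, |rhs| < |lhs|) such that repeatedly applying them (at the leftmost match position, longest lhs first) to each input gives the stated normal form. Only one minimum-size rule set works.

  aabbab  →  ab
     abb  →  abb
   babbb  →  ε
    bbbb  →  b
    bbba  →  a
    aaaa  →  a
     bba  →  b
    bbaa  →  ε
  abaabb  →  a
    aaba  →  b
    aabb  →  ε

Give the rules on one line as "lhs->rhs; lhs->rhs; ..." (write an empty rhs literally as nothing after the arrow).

aa->b; aba->ab; ba->; bbb->

  | aabbab => bbbab => ab
  | abb
  | babbb => bbb => ε
  | bbbb => b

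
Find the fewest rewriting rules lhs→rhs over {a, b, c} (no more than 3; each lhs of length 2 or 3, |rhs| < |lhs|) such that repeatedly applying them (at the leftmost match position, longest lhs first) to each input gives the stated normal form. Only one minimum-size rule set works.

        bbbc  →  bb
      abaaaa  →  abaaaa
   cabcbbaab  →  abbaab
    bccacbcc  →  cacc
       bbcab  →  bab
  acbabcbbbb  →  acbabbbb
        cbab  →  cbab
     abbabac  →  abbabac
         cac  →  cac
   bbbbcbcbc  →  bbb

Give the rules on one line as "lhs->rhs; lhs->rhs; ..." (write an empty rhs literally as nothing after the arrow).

bc->; cab->ab

  | bbbc => bb
  | abaaaa
  | cabcbbaab => abcbbaab => abbaab
  | bccacbcc => cacbcc => cacc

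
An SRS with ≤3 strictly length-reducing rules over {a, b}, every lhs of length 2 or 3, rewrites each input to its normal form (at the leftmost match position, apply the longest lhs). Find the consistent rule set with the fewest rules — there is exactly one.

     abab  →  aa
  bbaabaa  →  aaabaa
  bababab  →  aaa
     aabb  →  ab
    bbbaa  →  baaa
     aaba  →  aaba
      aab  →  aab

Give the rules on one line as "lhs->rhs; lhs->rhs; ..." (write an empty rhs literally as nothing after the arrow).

  | abab => aa
  | bbaabaa => aaabaa
  | bababab => aabab => aaa
  | aabb => ab

abb->b; bab->a; bba->aa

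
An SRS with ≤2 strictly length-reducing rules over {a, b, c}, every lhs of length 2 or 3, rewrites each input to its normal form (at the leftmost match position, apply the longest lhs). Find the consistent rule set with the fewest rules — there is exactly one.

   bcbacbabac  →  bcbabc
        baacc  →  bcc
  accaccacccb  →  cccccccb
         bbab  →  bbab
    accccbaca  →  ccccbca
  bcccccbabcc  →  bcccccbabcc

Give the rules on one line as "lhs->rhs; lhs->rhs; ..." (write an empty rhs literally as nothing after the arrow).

  | bcbacbabac => bcbabac => bcbabc
  | baacc => bacc => bcc
  | accaccacccb => ccaccacccb => ccccacccb => cccccccb
  | bbab

ac->c; acb->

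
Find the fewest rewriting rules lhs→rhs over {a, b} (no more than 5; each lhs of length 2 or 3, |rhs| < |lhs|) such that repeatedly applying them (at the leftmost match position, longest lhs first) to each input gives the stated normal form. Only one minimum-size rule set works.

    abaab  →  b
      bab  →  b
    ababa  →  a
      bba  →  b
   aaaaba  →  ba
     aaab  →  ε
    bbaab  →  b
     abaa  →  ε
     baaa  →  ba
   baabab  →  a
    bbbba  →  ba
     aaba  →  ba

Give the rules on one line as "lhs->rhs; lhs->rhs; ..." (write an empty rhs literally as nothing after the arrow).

aa->; ab->; bb->a; bba->b

  | abaab => aab => b
  | bab => b
  | ababa => aba => a
  | bba => b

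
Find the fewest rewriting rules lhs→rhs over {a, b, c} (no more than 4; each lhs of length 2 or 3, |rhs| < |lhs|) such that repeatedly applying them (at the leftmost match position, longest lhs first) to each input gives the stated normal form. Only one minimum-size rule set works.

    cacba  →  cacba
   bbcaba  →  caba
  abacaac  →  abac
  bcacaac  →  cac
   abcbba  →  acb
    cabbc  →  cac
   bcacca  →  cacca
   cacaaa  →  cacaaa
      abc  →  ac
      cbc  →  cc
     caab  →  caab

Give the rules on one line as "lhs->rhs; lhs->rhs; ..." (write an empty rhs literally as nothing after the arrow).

  | cacba
  | bbcaba => bcaba => caba
  | abacaac => abac
  | bcacaac => cacaac => cac

aac->; bba->b; bc->c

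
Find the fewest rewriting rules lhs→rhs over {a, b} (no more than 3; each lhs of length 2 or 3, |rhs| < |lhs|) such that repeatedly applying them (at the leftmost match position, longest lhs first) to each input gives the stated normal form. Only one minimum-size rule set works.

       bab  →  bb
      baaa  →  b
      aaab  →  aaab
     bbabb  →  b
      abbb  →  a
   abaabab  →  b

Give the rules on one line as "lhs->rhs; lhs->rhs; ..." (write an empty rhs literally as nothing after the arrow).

  | bab => bb
  | baaa => baa => ba => b
  | aaab
  | bbabb => bbbb => b

aba->; ba->b; bbb->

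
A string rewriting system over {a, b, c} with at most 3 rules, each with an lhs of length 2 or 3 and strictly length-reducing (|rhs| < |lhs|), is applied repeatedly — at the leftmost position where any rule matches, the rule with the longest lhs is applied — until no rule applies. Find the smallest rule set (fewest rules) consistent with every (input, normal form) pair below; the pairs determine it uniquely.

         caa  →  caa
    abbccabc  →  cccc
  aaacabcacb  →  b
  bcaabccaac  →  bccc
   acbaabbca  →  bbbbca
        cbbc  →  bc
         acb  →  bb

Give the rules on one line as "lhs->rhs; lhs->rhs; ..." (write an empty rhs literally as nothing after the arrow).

  | caa
  | abbccabc => cbccabc => ccabc => cccc
  | aaacabcacb => aababcacb => acabcacb => babcacb => bccacb => bccbb => bcb => b
  | bcaabccaac => bcacccaac => bcbccaac => bccaac => bccab => bccc

ab->c; ac->b; cb->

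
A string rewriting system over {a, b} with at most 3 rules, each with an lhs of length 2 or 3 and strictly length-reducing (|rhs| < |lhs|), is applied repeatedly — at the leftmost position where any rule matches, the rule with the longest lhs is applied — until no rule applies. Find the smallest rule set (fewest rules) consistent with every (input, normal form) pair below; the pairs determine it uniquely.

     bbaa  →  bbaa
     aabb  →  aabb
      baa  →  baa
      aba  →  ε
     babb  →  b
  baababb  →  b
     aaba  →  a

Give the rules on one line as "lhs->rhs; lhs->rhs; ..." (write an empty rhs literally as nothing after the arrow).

aba->; bab->

  | bbaa
  | aabb
  | baa
  | aba => ε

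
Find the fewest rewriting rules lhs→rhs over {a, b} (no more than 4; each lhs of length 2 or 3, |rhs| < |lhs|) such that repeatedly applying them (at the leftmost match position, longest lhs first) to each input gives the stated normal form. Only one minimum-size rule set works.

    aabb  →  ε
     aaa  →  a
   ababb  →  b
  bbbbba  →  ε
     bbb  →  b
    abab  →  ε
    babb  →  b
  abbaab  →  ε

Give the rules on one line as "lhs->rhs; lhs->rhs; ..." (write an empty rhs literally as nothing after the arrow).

aaa->a; ab->; ba->; bb->b

  | aabb => ab => ε
  | aaa => a
  | ababb => abb => b
  | bbbbba => bbbba => bbba => bba => ba => ε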